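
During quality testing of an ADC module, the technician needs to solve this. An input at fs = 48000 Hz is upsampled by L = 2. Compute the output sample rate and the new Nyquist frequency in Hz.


Step 1 — output sample rate after interpolation by L:
fs_out = L * fs_in = 2 * 48000 = 96000 Hz

Step 2 — Nyquist frequency of the output stream:
f_Nyq = fs_out / 2 = 96000 / 2 = 48000.0 Hz

fs_out = 96000 Hz; f_Nyquist = 48000.0 Hz


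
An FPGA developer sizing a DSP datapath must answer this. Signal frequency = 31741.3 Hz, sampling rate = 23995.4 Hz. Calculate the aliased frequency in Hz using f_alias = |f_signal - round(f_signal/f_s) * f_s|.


Compute the nearest integer multiple of fs to the signal:
n = round(31741.3 / 23995.4) = 1
f_alias = |31741.3 - 1 * 23995.4|
        = |31741.3 - 23995.4|
        = 7745.9 Hz

7745.9


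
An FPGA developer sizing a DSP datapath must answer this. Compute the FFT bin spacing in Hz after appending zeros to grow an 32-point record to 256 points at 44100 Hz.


Frequency resolution after zero-padding:
N_padded = 32 * 8 = 256
df = fs / N_padded
   = 44100 / 256
   = 172.2656 Hz

172.2656 Hz


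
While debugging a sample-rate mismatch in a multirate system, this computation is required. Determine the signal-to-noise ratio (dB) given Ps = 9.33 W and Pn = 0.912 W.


SNR in decibels:
SNR = 10 * log10(Ps / Pn)
    = 10 * log10(9.33 / 0.912)
    = 10 * log10(10.2303)
    = 10 * 1.0099
    = 10.1 dB

10.1 dB


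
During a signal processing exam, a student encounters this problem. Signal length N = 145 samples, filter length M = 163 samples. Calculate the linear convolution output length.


Linear convolution output length:
L = N + M - 1
  = 145 + 163 - 1
  = 307 samples

307


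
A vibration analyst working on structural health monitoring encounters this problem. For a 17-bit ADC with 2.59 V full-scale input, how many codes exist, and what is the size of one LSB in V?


Step 1 — number of quantization levels:
L = 2^N = 2^17 = 131072

Step 2 — LSB step size:
delta = Vfs / L
      = 2.59 / 131072
      = 1.976e-05 V

Levels = 131072; step size = 1.976e-05 V


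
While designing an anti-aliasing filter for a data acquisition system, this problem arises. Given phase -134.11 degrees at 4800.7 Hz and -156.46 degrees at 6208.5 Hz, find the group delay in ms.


Group delay from phase difference:
tau = -d(phi)/d(omega)
d(phi) = -22.35 deg = -0.390081 rad
d(omega) = 2*pi*(6208.5 - 4800.7) = 8845.4683 rad/s
tau = -(-0.390081) / 8845.4683
    = 0.0441 ms

0.0441 ms


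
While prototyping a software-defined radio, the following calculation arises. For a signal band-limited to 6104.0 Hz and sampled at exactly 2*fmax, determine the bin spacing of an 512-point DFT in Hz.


Step 1 — Nyquist sampling rate:
fs = 2 * fmax = 2 * 6104.0 = 12208.0 Hz

Step 2 — DFT bin spacing:
df = fs / N = 12208.0 / 512 = 23.8438 Hz

23.8438 Hz


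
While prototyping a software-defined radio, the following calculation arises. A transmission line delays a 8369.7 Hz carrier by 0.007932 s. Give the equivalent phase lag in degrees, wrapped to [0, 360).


Phase shift from frequency and time delay:
phi = 360 * f * t_delay
    = 360 * 8369.7 * 0.007932
    = 23899.85 degrees
    mod 360 = 139.85 degrees

139.85 degrees


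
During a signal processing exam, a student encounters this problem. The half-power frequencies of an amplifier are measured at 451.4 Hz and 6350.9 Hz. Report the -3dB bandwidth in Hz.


Bandwidth is the difference of -3dB frequencies:
BW = f_high - f_low
   = 6350.9 - 451.4
   = 5899.5 Hz

5899.5 Hz


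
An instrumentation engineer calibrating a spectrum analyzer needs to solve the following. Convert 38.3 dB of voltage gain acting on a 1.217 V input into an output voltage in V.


Output voltage from dB gain:
V_out = V_in * 10^(gain_dB / 20)
      = 1.217 * 10^(38.3 / 20)
      = 1.217 * 82.224265
      = 100.0669 V

100.0669 V


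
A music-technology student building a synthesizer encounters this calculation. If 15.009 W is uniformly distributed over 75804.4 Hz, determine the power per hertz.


Power spectral density:
PSD = P / BW
    = 15.009 / 75804.4
    = 0.000198 W/Hz

0.000198 W/Hz


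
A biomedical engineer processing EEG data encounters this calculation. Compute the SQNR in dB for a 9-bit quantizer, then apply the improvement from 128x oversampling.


Step 1 — baseline SQNR at Nyquist:
SQNR_base = 6.02*N + 1.76
          = 6.02*9 + 1.76
          = 55.94 dB

Step 2 — oversampling processing gain:
G = 10*log10(OSR) = 10*log10(128) = 21.07 dB

Step 3 — total:
SQNR_total = 55.94 + 21.07 = 77.01 dB

Base SQNR = 55.94 dB; oversampled SQNR = 77.01 dB


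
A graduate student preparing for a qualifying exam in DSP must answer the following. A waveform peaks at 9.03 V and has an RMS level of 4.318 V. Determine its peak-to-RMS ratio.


Crest factor is the ratio of peak to RMS:
CF = V_peak / V_rms
   = 9.03 / 4.318
   = 2.0912

2.0912


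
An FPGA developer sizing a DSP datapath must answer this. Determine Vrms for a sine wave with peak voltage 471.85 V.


RMS voltage for a sinusoidal waveform:
V_rms = V_peak / sqrt(2)
      = 471.85 / 1.414214
      = 333.648 V

333.648 V


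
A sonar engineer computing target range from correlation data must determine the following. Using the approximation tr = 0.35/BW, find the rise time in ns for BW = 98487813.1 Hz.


Rise time from bandwidth relationship:
tr = 0.35 / BW
   = 0.35 / 98487813.1
   = 3.553739178e-09 s
   = 3.5537 ns

3.5537 ns


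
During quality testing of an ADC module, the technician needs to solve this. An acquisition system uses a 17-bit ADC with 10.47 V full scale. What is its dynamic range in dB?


Dynamic range from full-scale to LSB:
V_min = V_max / 2^bits = 10.47 / 2^17
DR = 20 * log10(V_max / V_min)
   = 20 * log10(2^17)
   = 20 * 17 * log10(2)
   = 102.35 dB

102.35 dB


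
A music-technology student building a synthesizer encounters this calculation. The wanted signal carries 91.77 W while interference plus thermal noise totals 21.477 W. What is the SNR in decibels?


SNR in decibels:
SNR = 10 * log10(Ps / Pn)
    = 10 * log10(91.77 / 21.477)
    = 10 * log10(4.2729)
    = 10 * 0.6307
    = 6.31 dB

6.31 dB


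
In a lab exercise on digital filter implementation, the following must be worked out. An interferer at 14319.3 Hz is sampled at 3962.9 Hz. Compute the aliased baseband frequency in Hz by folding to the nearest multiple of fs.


Compute the nearest integer multiple of fs to the signal:
n = round(14319.3 / 3962.9) = 4
f_alias = |14319.3 - 4 * 3962.9|
        = |14319.3 - 15851.6|
        = 1532.3 Hz

1532.3


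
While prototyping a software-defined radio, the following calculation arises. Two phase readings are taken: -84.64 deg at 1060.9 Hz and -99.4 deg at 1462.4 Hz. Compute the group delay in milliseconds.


Group delay from phase difference:
tau = -d(phi)/d(omega)
d(phi) = -14.76 deg = -0.257611 rad
d(omega) = 2*pi*(1462.4 - 1060.9) = 2522.6989 rad/s
tau = -(-0.257611) / 2522.6989
    = 0.1021 ms

0.1021 ms


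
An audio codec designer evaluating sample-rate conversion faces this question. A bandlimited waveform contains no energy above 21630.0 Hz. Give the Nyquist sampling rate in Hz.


The Nyquist rate is twice the maximum frequency component.
fs_min = 2 * fmax
      = 2 * 21630.0
      = 43260.0 Hz

43260.0


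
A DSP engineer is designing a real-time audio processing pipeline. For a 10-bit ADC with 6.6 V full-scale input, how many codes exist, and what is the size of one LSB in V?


Step 1 — number of quantization levels:
L = 2^N = 2^10 = 1024

Step 2 — LSB step size:
delta = Vfs / L
      = 6.6 / 1024
      = 0.00644531 V

Levels = 1024; step size = 0.00644531 V


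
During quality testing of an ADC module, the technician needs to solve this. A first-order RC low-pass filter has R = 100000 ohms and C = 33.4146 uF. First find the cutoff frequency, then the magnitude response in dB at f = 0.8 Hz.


Step 1 — cutoff frequency:
fc = 1 / (2*pi*R*C)
C = 33.4146 uF = 3.34146e-05 F
fc = 1 / (2*pi*100000*3.34146e-05)
   = 0.0476304 Hz

Step 2 — magnitude at f = 0.8 Hz:
|H(f)| = 1 / sqrt(1 + (f/fc)^2)
f/fc = 0.8 / 0.0476304 = 16.795996
|H| = 1 / sqrt(1 + 282.105482) = 0.0594328
|H|_dB = 20*log10(0.0594328) = -24.52 dB

fc = 0.0476304 Hz; |H(0.8 Hz)| = -24.52 dB


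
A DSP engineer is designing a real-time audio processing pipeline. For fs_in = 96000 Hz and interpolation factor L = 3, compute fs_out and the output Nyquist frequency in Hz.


Step 1 — output sample rate after interpolation by L:
fs_out = L * fs_in = 3 * 96000 = 288000 Hz

Step 2 — Nyquist frequency of the output stream:
f_Nyq = fs_out / 2 = 288000 / 2 = 144000.0 Hz

fs_out = 288000 Hz; f_Nyquist = 144000.0 Hz


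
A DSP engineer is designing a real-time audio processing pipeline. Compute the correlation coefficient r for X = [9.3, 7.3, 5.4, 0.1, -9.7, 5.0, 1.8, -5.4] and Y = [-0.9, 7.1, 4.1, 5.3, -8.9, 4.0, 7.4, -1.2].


Pearson correlation coefficient (population):
r = cov(X,Y) / (std(X) * std(Y))
Mean X = 1.725, Mean Y = 2.1125
Cov(X,Y) = 20.388437
Std(X) = 6.089284, Std(Y) = 5.145735
r = 0.6507

0.6507


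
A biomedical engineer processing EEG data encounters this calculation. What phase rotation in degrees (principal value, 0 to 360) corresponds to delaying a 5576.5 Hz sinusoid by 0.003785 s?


Phase shift from frequency and time delay:
phi = 360 * f * t_delay
    = 360 * 5576.5 * 0.003785
    = 7598.54 degrees
    mod 360 = 38.54 degrees

38.54 degrees


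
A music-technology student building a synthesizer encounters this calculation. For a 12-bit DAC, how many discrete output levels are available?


Number of quantization levels = 2^N
= 2^12
= 4096

4096


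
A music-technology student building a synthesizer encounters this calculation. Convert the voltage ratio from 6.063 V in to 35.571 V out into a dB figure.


Voltage gain in dB:
G = 20 * log10(Vout / Vin)
  = 20 * log10(35.571 / 6.063)
  = 20 * log10(5.866898)
  = 20 * 0.768409
  = 15.37 dB

15.37 dB


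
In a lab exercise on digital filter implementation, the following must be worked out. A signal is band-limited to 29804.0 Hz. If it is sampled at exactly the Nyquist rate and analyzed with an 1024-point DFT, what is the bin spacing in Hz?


Step 1 — Nyquist sampling rate:
fs = 2 * fmax = 2 * 29804.0 = 59608.0 Hz

Step 2 — DFT bin spacing:
df = fs / N = 59608.0 / 1024 = 58.2109 Hz

58.2109 Hz


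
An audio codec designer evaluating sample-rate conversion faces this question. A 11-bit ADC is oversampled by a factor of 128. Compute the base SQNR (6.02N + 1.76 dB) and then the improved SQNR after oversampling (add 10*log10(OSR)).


Step 1 — baseline SQNR at Nyquist:
SQNR_base = 6.02*N + 1.76
          = 6.02*11 + 1.76
          = 67.98 dB

Step 2 — oversampling processing gain:
G = 10*log10(OSR) = 10*log10(128) = 21.07 dB

Step 3 — total:
SQNR_total = 67.98 + 21.07 = 89.05 dB

Base SQNR = 67.98 dB; oversampled SQNR = 89.05 dB


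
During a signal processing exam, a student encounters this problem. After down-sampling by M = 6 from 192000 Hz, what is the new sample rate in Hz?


Decimation reduces the sample rate:
fs_out = fs_in / M
       = 192000 / 6
       = 32000.0 Hz

32000.0 Hz


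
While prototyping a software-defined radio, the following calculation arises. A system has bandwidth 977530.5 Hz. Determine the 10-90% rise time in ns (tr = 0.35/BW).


Rise time from bandwidth relationship:
tr = 0.35 / BW
   = 0.35 / 977530.5
   = 3.580450942e-07 s
   = 358.0451 ns

358.0451 ns


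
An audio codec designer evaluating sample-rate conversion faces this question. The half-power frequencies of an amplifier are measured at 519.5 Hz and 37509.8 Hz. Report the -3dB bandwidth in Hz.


Bandwidth is the difference of -3dB frequencies:
BW = f_high - f_low
   = 37509.8 - 519.5
   = 36990.3 Hz

36990.3 Hz


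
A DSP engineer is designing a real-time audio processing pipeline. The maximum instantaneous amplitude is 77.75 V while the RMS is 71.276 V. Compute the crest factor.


Crest factor is the ratio of peak to RMS:
CF = V_peak / V_rms
   = 77.75 / 71.276
   = 1.0908

1.0908


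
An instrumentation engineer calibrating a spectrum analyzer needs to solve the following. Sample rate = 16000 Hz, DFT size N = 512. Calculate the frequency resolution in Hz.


DFT frequency resolution:
df = fs / N
   = 16000 / 512
   = 31.25 Hz

31.25 Hz


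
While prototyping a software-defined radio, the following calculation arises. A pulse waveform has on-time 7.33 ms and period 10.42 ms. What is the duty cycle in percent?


Duty cycle as a percentage:
DC = (t_on / T) * 100
   = (7.33 / 10.42) * 100
   = 0.703455 * 100
   = 70.35 %

70.35 %


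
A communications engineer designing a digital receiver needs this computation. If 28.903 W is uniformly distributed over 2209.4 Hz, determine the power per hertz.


Power spectral density:
PSD = P / BW
    = 28.903 / 2209.4
    = 0.01308183 W/Hz

0.01308183 W/Hz


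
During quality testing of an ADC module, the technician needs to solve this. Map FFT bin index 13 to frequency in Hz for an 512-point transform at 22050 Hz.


Frequency of DFT bin k:
f_k = k * fs / N
    = 13 * 22050 / 512
    = 286650 / 512
    = 559.863 Hz

559.863 Hz


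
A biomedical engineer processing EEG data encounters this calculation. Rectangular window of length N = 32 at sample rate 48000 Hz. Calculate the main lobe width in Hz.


Main lobe width for a rectangular window:
Width = 2 * fs / N
      = 2 * 48000 / 32
      = 96000 / 32
      = 3000.0 Hz

3000.0 Hz


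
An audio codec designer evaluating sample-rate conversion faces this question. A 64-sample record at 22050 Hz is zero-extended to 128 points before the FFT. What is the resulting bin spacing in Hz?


Frequency resolution after zero-padding:
N_padded = 64 * 2 = 128
df = fs / N_padded
   = 22050 / 128
   = 172.2656 Hz

172.2656 Hz


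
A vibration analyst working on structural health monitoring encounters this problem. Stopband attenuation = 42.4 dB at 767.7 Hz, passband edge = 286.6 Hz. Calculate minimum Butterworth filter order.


Butterworth filter order formula:
n = log10(10^(A/10) - 1) / (2 * log10(f_stop/f_pass))
10^(42.4/10) - 1 = 17377.0083
f_stop/f_pass = 767.7 / 286.6 = 2.6786
n = 4.9542 -> ceil = 5

5


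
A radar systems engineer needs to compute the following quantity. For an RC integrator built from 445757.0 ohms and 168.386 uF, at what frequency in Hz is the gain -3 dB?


Cutoff frequency of a first-order RC filter:
fc = 1 / (2 * pi * R * C)
C = 168.386 uF = 0.000168386 F
fc = 1 / (2 * pi * 445757.0 * 0.000168386)
   = 1 / 471.6111026389
   = 0.00212 Hz

0.00212 Hz


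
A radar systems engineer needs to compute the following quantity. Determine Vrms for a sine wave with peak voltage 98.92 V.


RMS voltage for a sinusoidal waveform:
V_rms = V_peak / sqrt(2)
      = 98.92 / 1.414214
      = 69.947 V

69.947 V


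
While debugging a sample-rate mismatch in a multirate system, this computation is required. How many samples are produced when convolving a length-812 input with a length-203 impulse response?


Linear convolution output length:
L = N + M - 1
  = 812 + 203 - 1
  = 1014 samples

1014


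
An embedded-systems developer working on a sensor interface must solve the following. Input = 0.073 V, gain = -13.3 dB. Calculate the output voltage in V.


Output voltage from dB gain:
V_out = V_in * 10^(gain_dB / 20)
      = 0.073 * 10^(-13.3 / 20)
      = 0.073 * 0.216272
      = 0.0158 V

0.0158 V


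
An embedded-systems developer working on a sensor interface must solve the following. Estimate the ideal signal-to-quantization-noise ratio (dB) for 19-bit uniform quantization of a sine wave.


Theoretical SNR for a full-scale sinusoid:
SNR = 6.02 * N + 1.76
    = 6.02 * 19 + 1.76
    = 114.38 + 1.76
    = 116.14 dB

116.14 dB


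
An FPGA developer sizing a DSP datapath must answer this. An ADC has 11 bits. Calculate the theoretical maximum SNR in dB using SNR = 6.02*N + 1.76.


Theoretical SNR for a full-scale sinusoid:
SNR = 6.02 * N + 1.76
    = 6.02 * 11 + 1.76
    = 66.22 + 1.76
    = 67.98 dB

67.98 dB


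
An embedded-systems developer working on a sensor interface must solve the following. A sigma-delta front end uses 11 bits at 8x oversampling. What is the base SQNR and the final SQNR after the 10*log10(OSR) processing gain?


Step 1 — baseline SQNR at Nyquist:
SQNR_base = 6.02*N + 1.76
          = 6.02*11 + 1.76
          = 67.98 dB

Step 2 — oversampling processing gain:
G = 10*log10(OSR) = 10*log10(8) = 9.03 dB

Step 3 — total:
SQNR_total = 67.98 + 9.03 = 77.01 dB

Base SQNR = 67.98 dB; oversampled SQNR = 77.01 dB


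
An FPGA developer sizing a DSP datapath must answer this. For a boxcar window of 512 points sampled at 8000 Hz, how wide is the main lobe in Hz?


Main lobe width for a rectangular window:
Width = 2 * fs / N
      = 2 * 8000 / 512
      = 16000 / 512
      = 31.25 Hz

31.25 Hz


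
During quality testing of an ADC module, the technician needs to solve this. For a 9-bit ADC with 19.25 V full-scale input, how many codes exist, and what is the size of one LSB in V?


Step 1 — number of quantization levels:
L = 2^N = 2^9 = 512

Step 2 — LSB step size:
delta = Vfs / L
      = 19.25 / 512
      = 0.03759766 V

Levels = 512; step size = 0.03759766 V


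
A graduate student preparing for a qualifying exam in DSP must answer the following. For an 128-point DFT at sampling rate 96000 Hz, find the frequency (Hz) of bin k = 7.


Frequency of DFT bin k:
f_k = k * fs / N
    = 7 * 96000 / 128
    = 672000 / 128
    = 5250.0 Hz

5250.0 Hz


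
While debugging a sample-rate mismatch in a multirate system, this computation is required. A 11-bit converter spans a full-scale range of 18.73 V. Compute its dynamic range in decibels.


Dynamic range from full-scale to LSB:
V_min = V_max / 2^bits = 18.73 / 2^11
DR = 20 * log10(V_max / V_min)
   = 20 * log10(2^11)
   = 20 * 11 * log10(2)
   = 66.23 dB

66.23 dB


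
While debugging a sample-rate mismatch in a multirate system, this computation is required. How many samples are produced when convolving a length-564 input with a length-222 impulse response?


Linear convolution output length:
L = N + M - 1
  = 564 + 222 - 1
  = 785 samples

785


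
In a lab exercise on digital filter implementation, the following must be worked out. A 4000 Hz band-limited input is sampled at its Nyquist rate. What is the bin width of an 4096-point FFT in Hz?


Step 1 — Nyquist sampling rate:
fs = 2 * fmax = 2 * 4000 = 8000 Hz

Step 2 — DFT bin spacing:
df = fs / N = 8000 / 4096 = 1.9531 Hz

1.9531 Hz


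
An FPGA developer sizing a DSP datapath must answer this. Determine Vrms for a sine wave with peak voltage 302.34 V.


RMS voltage for a sinusoidal waveform:
V_rms = V_peak / sqrt(2)
      = 302.34 / 1.414214
      = 213.787 V

213.787 V


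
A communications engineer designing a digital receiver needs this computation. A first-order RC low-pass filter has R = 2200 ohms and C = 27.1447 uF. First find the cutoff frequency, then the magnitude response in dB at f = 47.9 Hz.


Step 1 — cutoff frequency:
fc = 1 / (2*pi*R*C)
C = 27.1447 uF = 2.71447e-05 F
fc = 1 / (2*pi*2200*2.71447e-05)
   = 2.66509 Hz

Step 2 — magnitude at f = 47.9 Hz:
|H(f)| = 1 / sqrt(1 + (f/fc)^2)
f/fc = 47.9 / 2.66509 = 17.973127
|H| = 1 / sqrt(1 + 323.033294) = 0.0555527
|H|_dB = 20*log10(0.0555527) = -25.11 dB

fc = 2.66509 Hz; |H(47.9 Hz)| = -25.11 dB


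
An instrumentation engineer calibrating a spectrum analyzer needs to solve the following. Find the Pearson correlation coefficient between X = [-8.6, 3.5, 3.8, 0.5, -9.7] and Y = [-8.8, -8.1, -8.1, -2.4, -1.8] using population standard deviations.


Pearson correlation coefficient (population):
r = cov(X,Y) / (std(X) * std(Y))
Mean X = -2.1, Mean Y = -5.84
Cov(X,Y) = -5.702
Std(X) = 5.881156, Std(Y) = 3.070244
r = -0.3158

-0.3158


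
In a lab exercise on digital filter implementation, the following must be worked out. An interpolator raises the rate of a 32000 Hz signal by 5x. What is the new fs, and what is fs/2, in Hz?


Step 1 — output sample rate after interpolation by L:
fs_out = L * fs_in = 5 * 32000 = 160000 Hz

Step 2 — Nyquist frequency of the output stream:
f_Nyq = fs_out / 2 = 160000 / 2 = 80000.0 Hz

fs_out = 160000 Hz; f_Nyquist = 80000.0 Hz


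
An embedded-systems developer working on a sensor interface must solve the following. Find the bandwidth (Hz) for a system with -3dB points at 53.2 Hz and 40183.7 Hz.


Bandwidth is the difference of -3dB frequencies:
BW = f_high - f_low
   = 40183.7 - 53.2
   = 40130.5 Hz

40130.5 Hz


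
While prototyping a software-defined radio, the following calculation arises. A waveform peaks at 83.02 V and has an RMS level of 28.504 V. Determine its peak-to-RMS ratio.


Crest factor is the ratio of peak to RMS:
CF = V_peak / V_rms
   = 83.02 / 28.504
   = 2.9126

2.9126


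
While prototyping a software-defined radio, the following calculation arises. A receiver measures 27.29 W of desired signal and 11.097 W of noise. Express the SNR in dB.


SNR in decibels:
SNR = 10 * log10(Ps / Pn)
    = 10 * log10(27.29 / 11.097)
    = 10 * log10(2.4592)
    = 10 * 0.3908
    = 3.91 dB

3.91 dB


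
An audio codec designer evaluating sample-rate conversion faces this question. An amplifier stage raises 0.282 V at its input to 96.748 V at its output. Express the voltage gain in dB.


Voltage gain in dB:
G = 20 * log10(Vout / Vin)
  = 20 * log10(96.748 / 0.282)
  = 20 * log10(343.078014)
  = 20 * 2.535393
  = 50.71 dB

50.71 dB


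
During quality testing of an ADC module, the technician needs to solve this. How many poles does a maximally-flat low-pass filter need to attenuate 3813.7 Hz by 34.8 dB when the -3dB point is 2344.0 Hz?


Butterworth filter order formula:
n = log10(10^(A/10) - 1) / (2 * log10(f_stop/f_pass))
10^(34.8/10) - 1 = 3018.9517
f_stop/f_pass = 3813.7 / 2344.0 = 1.627
n = 8.2309 -> ceil = 9

9


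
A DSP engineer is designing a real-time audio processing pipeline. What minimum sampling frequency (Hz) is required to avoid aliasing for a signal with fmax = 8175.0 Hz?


The Nyquist rate is twice the maximum frequency component.
fs_min = 2 * fmax
      = 2 * 8175.0
      = 16350.0 Hz

16350.0


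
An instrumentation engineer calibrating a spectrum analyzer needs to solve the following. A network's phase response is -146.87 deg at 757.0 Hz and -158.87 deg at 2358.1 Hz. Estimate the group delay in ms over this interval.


Group delay from phase difference:
tau = -d(phi)/d(omega)
d(phi) = -12.0 deg = -0.20944 rad
d(omega) = 2*pi*(2358.1 - 757.0) = 10060.008 rad/s
tau = -(-0.20944) / 10060.008
    = 0.0208 ms

0.0208 ms


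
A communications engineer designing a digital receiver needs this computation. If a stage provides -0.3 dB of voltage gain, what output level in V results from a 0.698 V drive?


Output voltage from dB gain:
V_out = V_in * 10^(gain_dB / 20)
      = 0.698 * 10^(-0.3 / 20)
      = 0.698 * 0.966051
      = 0.6743 V

0.6743 V


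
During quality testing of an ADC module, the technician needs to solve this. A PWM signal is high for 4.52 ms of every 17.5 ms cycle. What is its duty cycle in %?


Duty cycle as a percentage:
DC = (t_on / T) * 100
   = (4.52 / 17.5) * 100
   = 0.258286 * 100
   = 25.83 %

25.83 %


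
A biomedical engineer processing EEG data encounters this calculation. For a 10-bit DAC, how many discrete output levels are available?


Number of quantization levels = 2^N
= 2^10
= 1024

1024


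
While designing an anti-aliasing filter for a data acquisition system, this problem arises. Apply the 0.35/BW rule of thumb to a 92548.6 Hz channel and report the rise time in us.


Rise time from bandwidth relationship:
tr = 0.35 / BW
   = 0.35 / 92548.6
   = 3.781796807e-06 s
   = 3.7818 us

3.7818 us


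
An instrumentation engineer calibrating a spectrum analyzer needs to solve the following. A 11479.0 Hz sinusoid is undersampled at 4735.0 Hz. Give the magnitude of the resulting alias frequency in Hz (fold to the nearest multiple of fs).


Compute the nearest integer multiple of fs to the signal:
n = round(11479.0 / 4735.0) = 2
f_alias = |11479.0 - 2 * 4735.0|
        = |11479.0 - 9470.0|
        = 2009.0 Hz

2009.0


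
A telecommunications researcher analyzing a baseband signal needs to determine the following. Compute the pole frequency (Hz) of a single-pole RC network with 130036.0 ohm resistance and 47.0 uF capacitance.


Cutoff frequency of a first-order RC filter:
fc = 1 / (2 * pi * R * C)
C = 47.0 uF = 4.7e-05 F
fc = 1 / (2 * pi * 130036.0 * 4.7e-05)
   = 1 / 38.400893376407
   = 0.026041 Hz

0.026041 Hz


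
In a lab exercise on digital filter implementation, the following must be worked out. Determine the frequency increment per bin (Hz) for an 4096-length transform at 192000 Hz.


DFT frequency resolution:
df = fs / N
   = 192000 / 4096
   = 46.875 Hz

46.875 Hz


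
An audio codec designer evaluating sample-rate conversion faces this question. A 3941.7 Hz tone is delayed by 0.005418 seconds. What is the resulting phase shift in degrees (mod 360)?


Phase shift from frequency and time delay:
phi = 360 * f * t_delay
    = 360 * 3941.7 * 0.005418
    = 7688.21 degrees
    mod 360 = 128.21 degrees

128.21 degrees


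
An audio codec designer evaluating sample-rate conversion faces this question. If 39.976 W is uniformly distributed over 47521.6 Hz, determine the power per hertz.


Power spectral density:
PSD = P / BW
    = 39.976 / 47521.6
    = 0.00084122 W/Hz

0.00084122 W/Hz


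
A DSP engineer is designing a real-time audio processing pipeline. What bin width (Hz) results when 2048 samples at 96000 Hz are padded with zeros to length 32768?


Frequency resolution after zero-padding:
N_padded = 2048 * 16 = 32768
df = fs / N_padded
   = 96000 / 32768
   = 2.9297 Hz

2.9297 Hz


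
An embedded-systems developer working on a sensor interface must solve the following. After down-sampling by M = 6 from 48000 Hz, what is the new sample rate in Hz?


Decimation reduces the sample rate:
fs_out = fs_in / M
       = 48000 / 6
       = 8000.0 Hz

8000.0 Hz


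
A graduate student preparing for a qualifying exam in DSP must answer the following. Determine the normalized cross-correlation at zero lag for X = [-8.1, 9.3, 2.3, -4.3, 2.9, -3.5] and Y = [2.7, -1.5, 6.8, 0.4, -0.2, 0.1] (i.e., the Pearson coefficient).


Pearson correlation coefficient (population):
r = cov(X,Y) / (std(X) * std(Y))
Mean X = -0.2333, Mean Y = 1.3833
Cov(X,Y) = -3.482222
Std(X) = 5.718586, Std(Y) = 2.723611
r = -0.2236

-0.2236


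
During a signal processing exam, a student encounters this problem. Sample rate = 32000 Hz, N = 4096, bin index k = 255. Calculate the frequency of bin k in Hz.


Frequency of DFT bin k:
f_k = k * fs / N
    = 255 * 32000 / 4096
    = 8160000 / 4096
    = 1992.188 Hz

1992.188 Hz


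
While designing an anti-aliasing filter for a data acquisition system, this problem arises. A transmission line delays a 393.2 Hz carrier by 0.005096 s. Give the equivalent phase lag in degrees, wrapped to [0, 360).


Phase shift from frequency and time delay:
phi = 360 * f * t_delay
    = 360 * 393.2 * 0.005096
    = 721.35 degrees
    mod 360 = 1.35 degrees

1.35 degrees


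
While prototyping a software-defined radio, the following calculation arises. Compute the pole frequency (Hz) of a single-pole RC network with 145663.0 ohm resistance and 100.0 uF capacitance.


Cutoff frequency of a first-order RC filter:
fc = 1 / (2 * pi * R * C)
C = 100.0 uF = 0.0001 F
fc = 1 / (2 * pi * 145663.0 * 0.0001)
   = 1 / 91.52276213997
   = 0.010926 Hz

0.010926 Hz


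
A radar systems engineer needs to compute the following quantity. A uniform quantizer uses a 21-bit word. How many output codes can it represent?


Number of quantization levels = 2^N
= 2^21
= 2097152

2097152


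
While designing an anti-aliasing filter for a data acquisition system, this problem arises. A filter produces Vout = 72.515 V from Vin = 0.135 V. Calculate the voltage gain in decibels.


Voltage gain in dB:
G = 20 * log10(Vout / Vin)
  = 20 * log10(72.515 / 0.135)
  = 20 * log10(537.148148)
  = 20 * 2.730094
  = 54.6 dB

54.6 dB


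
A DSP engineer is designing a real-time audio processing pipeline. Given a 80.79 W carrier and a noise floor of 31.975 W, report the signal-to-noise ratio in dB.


SNR in decibels:
SNR = 10 * log10(Ps / Pn)
    = 10 * log10(80.79 / 31.975)
    = 10 * log10(2.5267)
    = 10 * 0.4025
    = 4.03 dB

4.03 dB


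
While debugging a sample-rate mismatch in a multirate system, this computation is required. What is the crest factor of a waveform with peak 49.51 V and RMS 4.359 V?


Crest factor is the ratio of peak to RMS:
CF = V_peak / V_rms
   = 49.51 / 4.359
   = 11.3581

11.3581


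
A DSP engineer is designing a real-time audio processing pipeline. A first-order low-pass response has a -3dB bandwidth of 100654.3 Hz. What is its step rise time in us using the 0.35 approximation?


Rise time from bandwidth relationship:
tr = 0.35 / BW
   = 0.35 / 100654.3
   = 3.477248364e-06 s
   = 3.4772 us

3.4772 us


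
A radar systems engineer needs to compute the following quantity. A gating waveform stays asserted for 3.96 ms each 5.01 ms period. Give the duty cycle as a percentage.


Duty cycle as a percentage:
DC = (t_on / T) * 100
   = (3.96 / 5.01) * 100
   = 0.790419 * 100
   = 79.04 %

79.04 %


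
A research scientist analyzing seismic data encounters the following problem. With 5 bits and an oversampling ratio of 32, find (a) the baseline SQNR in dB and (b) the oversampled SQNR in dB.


Step 1 — baseline SQNR at Nyquist:
SQNR_base = 6.02*N + 1.76
          = 6.02*5 + 1.76
          = 31.86 dB

Step 2 — oversampling processing gain:
G = 10*log10(OSR) = 10*log10(32) = 15.05 dB

Step 3 — total:
SQNR_total = 31.86 + 15.05 = 46.91 dB

Base SQNR = 31.86 dB; oversampled SQNR = 46.91 dB


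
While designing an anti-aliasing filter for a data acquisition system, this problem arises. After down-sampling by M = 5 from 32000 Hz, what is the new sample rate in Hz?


Decimation reduces the sample rate:
fs_out = fs_in / M
       = 32000 / 5
       = 6400.0 Hz

6400.0 Hz


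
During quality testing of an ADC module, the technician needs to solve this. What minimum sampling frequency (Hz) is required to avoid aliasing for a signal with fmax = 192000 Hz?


The Nyquist rate is twice the maximum frequency component.
fs_min = 2 * fmax
      = 2 * 192000
      = 384000 Hz

384000


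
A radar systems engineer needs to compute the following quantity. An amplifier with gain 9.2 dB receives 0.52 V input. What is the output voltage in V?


Output voltage from dB gain:
V_out = V_in * 10^(gain_dB / 20)
      = 0.52 * 10^(9.2 / 20)
      = 0.52 * 2.884032
      = 1.4997 V

1.4997 V


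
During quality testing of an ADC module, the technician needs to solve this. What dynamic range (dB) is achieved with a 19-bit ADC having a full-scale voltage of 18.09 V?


Dynamic range from full-scale to LSB:
V_min = V_max / 2^bits = 18.09 / 2^19
DR = 20 * log10(V_max / V_min)
   = 20 * log10(2^19)
   = 20 * 19 * log10(2)
   = 114.39 dB

114.39 dB


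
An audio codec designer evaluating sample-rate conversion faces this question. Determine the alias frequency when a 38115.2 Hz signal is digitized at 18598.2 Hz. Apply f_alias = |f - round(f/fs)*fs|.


Compute the nearest integer multiple of fs to the signal:
n = round(38115.2 / 18598.2) = 2
f_alias = |38115.2 - 2 * 18598.2|
        = |38115.2 - 37196.4|
        = 918.8 Hz

918.8


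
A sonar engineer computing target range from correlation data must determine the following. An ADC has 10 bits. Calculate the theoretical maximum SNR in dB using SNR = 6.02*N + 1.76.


Theoretical SNR for a full-scale sinusoid:
SNR = 6.02 * N + 1.76
    = 6.02 * 10 + 1.76
    = 60.2 + 1.76
    = 61.96 dB

61.96 dB


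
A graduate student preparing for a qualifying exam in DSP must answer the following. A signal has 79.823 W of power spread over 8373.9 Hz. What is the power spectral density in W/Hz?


Power spectral density:
PSD = P / BW
    = 79.823 / 8373.9
    = 0.00953236 W/Hz

0.00953236 W/Hz


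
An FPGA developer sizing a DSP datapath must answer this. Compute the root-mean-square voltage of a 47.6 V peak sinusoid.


RMS voltage for a sinusoidal waveform:
V_rms = V_peak / sqrt(2)
      = 47.6 / 1.414214
      = 33.658 V

33.658 V


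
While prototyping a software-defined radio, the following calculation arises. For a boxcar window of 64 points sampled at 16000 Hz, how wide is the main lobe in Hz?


Main lobe width for a rectangular window:
Width = 2 * fs / N
      = 2 * 16000 / 64
      = 32000 / 64
      = 500.0 Hz

500.0 Hz


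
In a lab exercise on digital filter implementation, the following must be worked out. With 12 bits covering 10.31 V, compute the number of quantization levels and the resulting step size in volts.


Step 1 — number of quantization levels:
L = 2^N = 2^12 = 4096

Step 2 — LSB step size:
delta = Vfs / L
      = 10.31 / 4096
      = 0.00251709 V

Levels = 4096; step size = 0.00251709 V


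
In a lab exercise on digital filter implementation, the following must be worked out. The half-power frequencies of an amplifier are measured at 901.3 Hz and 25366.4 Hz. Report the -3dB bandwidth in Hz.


Bandwidth is the difference of -3dB frequencies:
BW = f_high - f_low
   = 25366.4 - 901.3
   = 24465.1 Hz

24465.1 Hz


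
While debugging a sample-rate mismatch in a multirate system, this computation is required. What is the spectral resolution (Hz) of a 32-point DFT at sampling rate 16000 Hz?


DFT frequency resolution:
df = fs / N
   = 16000 / 32
   = 500.0 Hz

500.0 Hz


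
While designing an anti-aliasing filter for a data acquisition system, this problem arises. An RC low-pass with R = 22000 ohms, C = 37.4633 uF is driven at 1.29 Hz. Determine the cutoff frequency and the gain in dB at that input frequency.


Step 1 — cutoff frequency:
fc = 1 / (2*pi*R*C)
C = 37.4633 uF = 3.74633e-05 F
fc = 1 / (2*pi*22000*3.74633e-05)
   = 0.193104 Hz

Step 2 — magnitude at f = 1.29 Hz:
|H(f)| = 1 / sqrt(1 + (f/fc)^2)
f/fc = 1.29 / 0.193104 = 6.680338
|H| = 1 / sqrt(1 + 44.626916) = 0.1480435
|H|_dB = 20*log10(0.1480435) = -16.59 dB

fc = 0.193104 Hz; |H(1.29 Hz)| = -16.59 dB


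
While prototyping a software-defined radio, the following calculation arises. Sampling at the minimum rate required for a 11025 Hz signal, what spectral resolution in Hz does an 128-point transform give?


Step 1 — Nyquist sampling rate:
fs = 2 * fmax = 2 * 11025 = 22050 Hz

Step 2 — DFT bin spacing:
df = fs / N = 22050 / 128 = 172.2656 Hz

172.2656 Hz


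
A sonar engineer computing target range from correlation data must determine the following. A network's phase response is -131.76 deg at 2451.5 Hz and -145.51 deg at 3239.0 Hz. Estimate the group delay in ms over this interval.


Group delay from phase difference:
tau = -d(phi)/d(omega)
d(phi) = -13.75 deg = -0.239983 rad
d(omega) = 2*pi*(3239.0 - 2451.5) = 4948.0084 rad/s
tau = -(-0.239983) / 4948.0084
    = 0.0485 ms

0.0485 ms


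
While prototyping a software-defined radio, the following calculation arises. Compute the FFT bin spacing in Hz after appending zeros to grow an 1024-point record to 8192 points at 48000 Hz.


Frequency resolution after zero-padding:
N_padded = 1024 * 8 = 8192
df = fs / N_padded
   = 48000 / 8192
   = 5.8594 Hz

5.8594 Hz


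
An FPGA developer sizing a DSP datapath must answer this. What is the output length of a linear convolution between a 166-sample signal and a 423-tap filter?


Linear convolution output length:
L = N + M - 1
  = 166 + 423 - 1
  = 588 samples

588


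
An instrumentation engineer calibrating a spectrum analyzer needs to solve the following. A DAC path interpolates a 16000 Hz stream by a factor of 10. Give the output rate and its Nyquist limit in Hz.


Step 1 — output sample rate after interpolation by L:
fs_out = L * fs_in = 10 * 16000 = 160000 Hz

Step 2 — Nyquist frequency of the output stream:
f_Nyq = fs_out / 2 = 160000 / 2 = 80000.0 Hz

fs_out = 160000 Hz; f_Nyquist = 80000.0 Hz


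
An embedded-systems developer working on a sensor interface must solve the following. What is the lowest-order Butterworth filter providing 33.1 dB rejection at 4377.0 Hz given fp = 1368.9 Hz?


Butterworth filter order formula:
n = log10(10^(A/10) - 1) / (2 * log10(f_stop/f_pass))
10^(33.1/10) - 1 = 2040.7379
f_stop/f_pass = 4377.0 / 1368.9 = 3.1975
n = 3.2783 -> ceil = 4

4


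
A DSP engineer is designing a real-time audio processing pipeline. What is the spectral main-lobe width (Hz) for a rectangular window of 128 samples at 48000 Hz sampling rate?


Main lobe width for a rectangular window:
Width = 2 * fs / N
      = 2 * 48000 / 128
      = 96000 / 128
      = 750.0 Hz

750.0 Hz


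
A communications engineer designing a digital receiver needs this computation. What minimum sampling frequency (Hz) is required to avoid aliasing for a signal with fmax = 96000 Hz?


The Nyquist rate is twice the maximum frequency component.
fs_min = 2 * fmax
      = 2 * 96000
      = 192000 Hz

192000


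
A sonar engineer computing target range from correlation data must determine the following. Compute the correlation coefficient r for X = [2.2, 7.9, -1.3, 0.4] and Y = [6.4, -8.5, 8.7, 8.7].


Pearson correlation coefficient (population):
r = cov(X,Y) / (std(X) * std(Y))
Mean X = 2.3, Mean Y = 3.825
Cov(X,Y) = -24.0225
Std(X) = 3.461936, Std(Y) = 7.177526
r = -0.9668

-0.9668


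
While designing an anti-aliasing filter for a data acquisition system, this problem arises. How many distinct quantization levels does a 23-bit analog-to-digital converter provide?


Number of quantization levels = 2^N
= 2^23
= 8388608

8388608


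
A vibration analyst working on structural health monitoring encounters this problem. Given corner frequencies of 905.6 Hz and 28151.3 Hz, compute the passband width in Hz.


Bandwidth is the difference of -3dB frequencies:
BW = f_high - f_low
   = 28151.3 - 905.6
   = 27245.7 Hz

27245.7 Hz


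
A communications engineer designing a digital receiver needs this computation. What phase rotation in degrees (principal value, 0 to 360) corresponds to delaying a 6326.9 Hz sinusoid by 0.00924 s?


Phase shift from frequency and time delay:
phi = 360 * f * t_delay
    = 360 * 6326.9 * 0.00924
    = 21045.8 degrees
    mod 360 = 165.8 degrees

165.8 degrees


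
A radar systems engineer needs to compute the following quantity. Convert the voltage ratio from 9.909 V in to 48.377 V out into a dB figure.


Voltage gain in dB:
G = 20 * log10(Vout / Vin)
  = 20 * log10(48.377 / 9.909)
  = 20 * log10(4.882127)
  = 20 * 0.688609
  = 13.77 dB

13.77 dB


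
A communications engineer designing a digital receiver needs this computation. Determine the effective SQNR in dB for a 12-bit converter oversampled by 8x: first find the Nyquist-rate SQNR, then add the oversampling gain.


Step 1 — baseline SQNR at Nyquist:
SQNR_base = 6.02*N + 1.76
          = 6.02*12 + 1.76
          = 74.0 dB

Step 2 — oversampling processing gain:
G = 10*log10(OSR) = 10*log10(8) = 9.03 dB

Step 3 — total:
SQNR_total = 74.0 + 9.03 = 83.03 dB

Base SQNR = 74.0 dB; oversampled SQNR = 83.03 dB


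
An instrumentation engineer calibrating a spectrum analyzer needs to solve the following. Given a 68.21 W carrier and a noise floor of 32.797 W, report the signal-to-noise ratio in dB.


SNR in decibels:
SNR = 10 * log10(Ps / Pn)
    = 10 * log10(68.21 / 32.797)
    = 10 * log10(2.0798)
    = 10 * 0.318
    = 3.18 dB

3.18 dB
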